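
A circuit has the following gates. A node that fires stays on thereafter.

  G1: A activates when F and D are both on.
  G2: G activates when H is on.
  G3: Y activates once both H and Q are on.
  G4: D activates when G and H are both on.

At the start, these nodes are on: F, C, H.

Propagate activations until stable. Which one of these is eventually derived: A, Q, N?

H is on, so G activates (G2).
G4: G and H on → D on.
G1: F and D on → A on.
No rule produces N, and it is not given. No rule produces Q, and it is not given.

A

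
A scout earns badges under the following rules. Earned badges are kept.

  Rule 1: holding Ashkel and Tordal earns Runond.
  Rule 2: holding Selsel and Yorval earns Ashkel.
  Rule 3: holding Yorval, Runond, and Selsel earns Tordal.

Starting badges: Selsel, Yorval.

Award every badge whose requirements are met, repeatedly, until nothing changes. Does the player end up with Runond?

No

Runond would need Ashkel and Tordal (Rule 1), but Tordal is never earned.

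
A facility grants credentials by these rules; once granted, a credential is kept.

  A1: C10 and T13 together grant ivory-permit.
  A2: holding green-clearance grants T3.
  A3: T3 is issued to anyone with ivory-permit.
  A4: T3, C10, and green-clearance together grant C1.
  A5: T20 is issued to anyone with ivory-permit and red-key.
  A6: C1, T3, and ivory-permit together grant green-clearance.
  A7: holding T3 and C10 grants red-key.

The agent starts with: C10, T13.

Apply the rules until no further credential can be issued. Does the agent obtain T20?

Yes

Holding C10 and T13 grants ivory-permit (A1).
Holding ivory-permit grants T3 (A3).
Holding T3 and C10 grants red-key (A7).
Holding ivory-permit and red-key grants T20 (A5).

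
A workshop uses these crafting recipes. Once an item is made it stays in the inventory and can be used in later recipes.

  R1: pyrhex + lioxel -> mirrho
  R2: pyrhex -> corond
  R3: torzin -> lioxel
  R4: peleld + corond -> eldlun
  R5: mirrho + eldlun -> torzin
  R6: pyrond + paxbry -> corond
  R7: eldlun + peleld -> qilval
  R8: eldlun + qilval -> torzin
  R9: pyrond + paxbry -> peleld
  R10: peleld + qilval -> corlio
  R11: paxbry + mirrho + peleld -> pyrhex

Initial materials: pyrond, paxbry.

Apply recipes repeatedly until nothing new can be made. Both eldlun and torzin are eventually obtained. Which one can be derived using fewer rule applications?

eldlun: pyrond + paxbry -> peleld (R9). Using R6, pyrond and paxbry make corond. peleld + corond -> eldlun (R4). [3 rule applications]
torzin: pyrond + paxbry -> peleld (R9). Using R6, pyrond and paxbry make corond. peleld + corond -> eldlun (R4). eldlun + peleld -> qilval (R7). eldlun + qilval -> torzin (R8). [5 rule applications]
eldlun needs fewer.

eldlun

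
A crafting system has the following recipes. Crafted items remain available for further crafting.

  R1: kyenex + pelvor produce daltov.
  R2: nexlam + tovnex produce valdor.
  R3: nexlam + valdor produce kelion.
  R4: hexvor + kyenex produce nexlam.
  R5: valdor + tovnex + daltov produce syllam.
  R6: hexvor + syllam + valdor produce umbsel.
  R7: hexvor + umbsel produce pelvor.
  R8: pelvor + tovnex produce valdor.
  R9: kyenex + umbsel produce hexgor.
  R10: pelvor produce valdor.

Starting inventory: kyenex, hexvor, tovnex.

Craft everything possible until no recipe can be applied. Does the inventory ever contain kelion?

Using R4, hexvor and kyenex make nexlam.
Using R2, nexlam and tovnex make valdor.
Using R3, nexlam and valdor make kelion.

Yes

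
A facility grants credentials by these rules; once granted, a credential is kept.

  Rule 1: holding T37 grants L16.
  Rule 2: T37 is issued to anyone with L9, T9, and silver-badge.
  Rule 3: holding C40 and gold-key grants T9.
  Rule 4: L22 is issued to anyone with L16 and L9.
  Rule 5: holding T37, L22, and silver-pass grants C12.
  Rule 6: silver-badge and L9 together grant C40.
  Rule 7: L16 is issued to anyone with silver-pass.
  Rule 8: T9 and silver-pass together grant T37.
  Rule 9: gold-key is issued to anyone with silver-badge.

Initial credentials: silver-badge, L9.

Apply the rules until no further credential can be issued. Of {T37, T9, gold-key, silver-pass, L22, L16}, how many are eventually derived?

5

Holding silver-badge and L9 grants C40 (Rule 6).
Holding silver-badge grants gold-key (Rule 9).
Holding C40 and gold-key grants T9 (Rule 3).
Holding L9, T9, and silver-badge grants T37 (Rule 2).
Holding T37 grants L16 (Rule 1).
Holding L16 and L9 grants L22 (Rule 4).
T37: reached.
T9: reached.
gold-key: reached.
No rule produces silver-pass, and it is not given.
L22: reached.
L16: reached.
Reached: T37, T9, gold-key, L22, and L16 — 5 of the 6.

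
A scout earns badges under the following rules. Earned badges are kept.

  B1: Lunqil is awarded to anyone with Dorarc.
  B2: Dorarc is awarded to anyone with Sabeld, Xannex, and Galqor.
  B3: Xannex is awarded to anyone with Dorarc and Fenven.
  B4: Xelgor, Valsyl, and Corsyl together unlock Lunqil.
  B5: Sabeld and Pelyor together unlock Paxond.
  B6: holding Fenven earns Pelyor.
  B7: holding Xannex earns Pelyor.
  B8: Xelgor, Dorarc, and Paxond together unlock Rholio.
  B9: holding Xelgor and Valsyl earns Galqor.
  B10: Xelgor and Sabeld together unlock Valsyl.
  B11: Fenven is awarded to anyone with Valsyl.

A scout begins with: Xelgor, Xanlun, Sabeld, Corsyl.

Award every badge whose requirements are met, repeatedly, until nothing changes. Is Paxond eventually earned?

Yes

With Xelgor and Sabeld, Valsyl is earned (B10).
With Valsyl, Fenven is earned (B11).
With Fenven, Pelyor is earned (B6).
With Sabeld and Pelyor, Paxond is earned (B5).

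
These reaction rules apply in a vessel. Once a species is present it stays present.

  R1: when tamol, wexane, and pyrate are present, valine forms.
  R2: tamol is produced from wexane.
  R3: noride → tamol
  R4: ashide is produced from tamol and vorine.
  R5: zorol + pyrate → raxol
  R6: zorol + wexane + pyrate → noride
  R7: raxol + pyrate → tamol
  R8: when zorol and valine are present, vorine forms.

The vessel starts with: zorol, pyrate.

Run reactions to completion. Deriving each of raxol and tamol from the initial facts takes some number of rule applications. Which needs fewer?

raxol

raxol: zorol and pyrate present → raxol forms (R5). [1 rule application]
tamol: zorol and pyrate present → raxol forms (R5). raxol and pyrate present → tamol forms (R7). [2 rule applications]
raxol needs fewer.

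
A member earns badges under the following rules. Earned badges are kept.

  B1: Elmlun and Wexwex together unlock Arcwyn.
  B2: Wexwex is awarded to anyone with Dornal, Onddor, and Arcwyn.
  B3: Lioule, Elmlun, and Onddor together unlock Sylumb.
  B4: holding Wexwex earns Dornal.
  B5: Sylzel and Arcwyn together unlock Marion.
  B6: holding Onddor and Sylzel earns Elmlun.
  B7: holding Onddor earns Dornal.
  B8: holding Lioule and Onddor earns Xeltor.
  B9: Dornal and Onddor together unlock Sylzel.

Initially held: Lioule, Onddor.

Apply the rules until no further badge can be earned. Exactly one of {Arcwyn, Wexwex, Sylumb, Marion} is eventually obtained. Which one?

Sylumb

With Onddor, Dornal is earned (B7).
With Dornal and Onddor, Sylzel is earned (B9).
With Onddor and Sylzel, Elmlun is earned (B6).
With Lioule, Elmlun, and Onddor, Sylumb is earned (B3).
Marion would need Sylzel and Arcwyn (B5), but Arcwyn is never earned. Arcwyn would need Elmlun and Wexwex (B1), but Wexwex is never earned. Wexwex would need Dornal, Onddor, and Arcwyn (B2), but Arcwyn is never earned.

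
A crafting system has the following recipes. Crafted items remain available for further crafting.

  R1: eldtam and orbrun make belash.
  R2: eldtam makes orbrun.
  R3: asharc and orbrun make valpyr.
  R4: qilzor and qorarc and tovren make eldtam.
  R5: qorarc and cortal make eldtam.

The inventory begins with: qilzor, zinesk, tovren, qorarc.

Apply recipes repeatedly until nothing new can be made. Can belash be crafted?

Yes

Using R4, qilzor, qorarc, and tovren make eldtam.
Using R2, eldtam makes orbrun.
Using R1, eldtam and orbrun make belash.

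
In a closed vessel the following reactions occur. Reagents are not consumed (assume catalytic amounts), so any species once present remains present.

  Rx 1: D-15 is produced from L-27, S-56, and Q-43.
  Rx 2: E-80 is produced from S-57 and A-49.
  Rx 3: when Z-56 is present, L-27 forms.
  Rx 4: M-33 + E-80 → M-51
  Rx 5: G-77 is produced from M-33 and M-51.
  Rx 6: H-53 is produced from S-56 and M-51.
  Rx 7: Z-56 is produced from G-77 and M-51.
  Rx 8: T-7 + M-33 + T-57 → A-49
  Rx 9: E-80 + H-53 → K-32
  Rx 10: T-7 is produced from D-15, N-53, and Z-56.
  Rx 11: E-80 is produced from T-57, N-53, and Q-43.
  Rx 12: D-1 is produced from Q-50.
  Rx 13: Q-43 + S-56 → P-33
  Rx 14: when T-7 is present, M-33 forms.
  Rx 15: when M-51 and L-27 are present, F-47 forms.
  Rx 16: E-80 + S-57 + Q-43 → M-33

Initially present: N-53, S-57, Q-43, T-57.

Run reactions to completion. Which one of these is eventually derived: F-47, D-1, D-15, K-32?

F-47

T-57, N-53, and Q-43 present → E-80 forms (Rx 11).
E-80, S-57, and Q-43 present → M-33 forms (Rx 16).
M-33 and E-80 present → M-51 forms (Rx 4).
M-33 and M-51 present → G-77 forms (Rx 5).
G-77 and M-51 present → Z-56 forms (Rx 7).
Z-56 present → L-27 forms (Rx 3).
M-51 and L-27 present → F-47 forms (Rx 15).
D-15 would need L-27, S-56, and Q-43 (Rx 1), but S-56 never forms. K-32 would need E-80 and H-53 (Rx 9), but H-53 never forms. D-1 would need Q-50 (Rx 12), but Q-50 never forms.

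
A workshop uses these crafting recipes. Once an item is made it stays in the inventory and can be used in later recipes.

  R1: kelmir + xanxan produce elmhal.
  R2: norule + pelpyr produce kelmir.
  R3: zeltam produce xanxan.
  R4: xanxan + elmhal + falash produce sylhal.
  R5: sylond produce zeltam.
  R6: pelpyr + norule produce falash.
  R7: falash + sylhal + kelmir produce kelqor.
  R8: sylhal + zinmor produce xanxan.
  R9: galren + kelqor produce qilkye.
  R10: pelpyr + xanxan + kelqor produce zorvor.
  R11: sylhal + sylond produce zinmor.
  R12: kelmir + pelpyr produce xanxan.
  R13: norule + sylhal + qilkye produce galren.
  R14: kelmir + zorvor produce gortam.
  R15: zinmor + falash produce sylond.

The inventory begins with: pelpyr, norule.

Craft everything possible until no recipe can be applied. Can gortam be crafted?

Using R6, pelpyr and norule make falash.
norule + pelpyr → kelmir (R2).
kelmir + pelpyr → xanxan (R12).
Using R1, kelmir and xanxan make elmhal.
Using R4, xanxan, elmhal, and falash make sylhal.
falash + sylhal + kelmir → kelqor (R7).
pelpyr + xanxan + kelqor → zorvor (R10).
Using R14, kelmir and zorvor make gortam.

Yes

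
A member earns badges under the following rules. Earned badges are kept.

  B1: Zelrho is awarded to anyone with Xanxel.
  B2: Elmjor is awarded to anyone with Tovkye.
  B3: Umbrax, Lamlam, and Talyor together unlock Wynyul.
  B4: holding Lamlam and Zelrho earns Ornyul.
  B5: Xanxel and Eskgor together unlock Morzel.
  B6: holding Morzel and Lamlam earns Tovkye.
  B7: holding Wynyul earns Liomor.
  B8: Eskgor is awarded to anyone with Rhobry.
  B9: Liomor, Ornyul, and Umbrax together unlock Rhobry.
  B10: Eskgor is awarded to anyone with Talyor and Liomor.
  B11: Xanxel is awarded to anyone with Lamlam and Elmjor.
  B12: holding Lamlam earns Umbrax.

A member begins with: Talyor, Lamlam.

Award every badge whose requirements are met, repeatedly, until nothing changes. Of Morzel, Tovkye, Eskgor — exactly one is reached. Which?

Eskgor

With Lamlam, Umbrax is earned (B12).
With Umbrax, Lamlam, and Talyor, Wynyul is earned (B3).
With Wynyul, Liomor is earned (B7).
With Talyor and Liomor, Eskgor is earned (B10).
Morzel would need Xanxel and Eskgor (B5), but Xanxel is never earned. Tovkye would need Morzel and Lamlam (B6), but Morzel is never earned.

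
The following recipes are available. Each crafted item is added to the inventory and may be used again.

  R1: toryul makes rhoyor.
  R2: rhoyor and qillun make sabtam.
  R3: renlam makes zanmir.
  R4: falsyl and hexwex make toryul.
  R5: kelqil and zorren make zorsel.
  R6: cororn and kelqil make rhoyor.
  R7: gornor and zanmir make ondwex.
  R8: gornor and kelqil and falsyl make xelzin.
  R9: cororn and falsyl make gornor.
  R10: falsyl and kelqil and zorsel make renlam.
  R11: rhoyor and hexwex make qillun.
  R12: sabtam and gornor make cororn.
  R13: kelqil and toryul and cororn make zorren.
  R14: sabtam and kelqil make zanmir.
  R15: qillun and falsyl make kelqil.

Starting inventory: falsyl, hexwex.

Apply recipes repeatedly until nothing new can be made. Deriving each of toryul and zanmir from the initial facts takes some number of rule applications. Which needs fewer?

toryul

toryul: Using R4, falsyl and hexwex make toryul. [1 rule application]
zanmir: falsyl and hexwex → toryul (R4). toryul → rhoyor (R1). Using R11, rhoyor and hexwex make qillun. rhoyor and qillun → sabtam (R2). Using R15, qillun and falsyl make kelqil. sabtam and kelqil → zanmir (R14). [6 rule applications]
toryul needs fewer.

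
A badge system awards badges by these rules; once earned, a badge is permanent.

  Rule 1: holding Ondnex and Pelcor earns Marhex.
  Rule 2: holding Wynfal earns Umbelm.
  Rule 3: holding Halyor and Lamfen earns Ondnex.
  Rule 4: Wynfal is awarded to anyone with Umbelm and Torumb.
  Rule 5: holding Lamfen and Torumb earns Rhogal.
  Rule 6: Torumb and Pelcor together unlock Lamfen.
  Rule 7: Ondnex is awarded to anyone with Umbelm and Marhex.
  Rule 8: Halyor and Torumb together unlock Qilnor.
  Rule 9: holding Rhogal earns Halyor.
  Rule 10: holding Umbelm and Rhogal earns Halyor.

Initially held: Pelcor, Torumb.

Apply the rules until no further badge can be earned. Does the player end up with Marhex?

With Torumb and Pelcor, Lamfen is earned (Rule 6).
With Lamfen and Torumb, Rhogal is earned (Rule 5).
With Rhogal, Halyor is earned (Rule 9).
With Halyor and Lamfen, Ondnex is earned (Rule 3).
With Ondnex and Pelcor, Marhex is earned (Rule 1).

Yes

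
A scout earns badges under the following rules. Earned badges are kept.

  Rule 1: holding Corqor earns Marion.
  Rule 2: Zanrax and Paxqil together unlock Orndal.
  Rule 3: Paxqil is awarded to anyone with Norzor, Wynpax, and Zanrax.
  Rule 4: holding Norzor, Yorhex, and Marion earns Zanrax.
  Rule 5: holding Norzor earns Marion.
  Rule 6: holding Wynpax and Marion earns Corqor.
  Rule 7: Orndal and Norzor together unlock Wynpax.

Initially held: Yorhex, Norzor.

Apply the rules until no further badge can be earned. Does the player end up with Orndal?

No

Orndal would need Zanrax and Paxqil (Rule 2), but Paxqil is never earned.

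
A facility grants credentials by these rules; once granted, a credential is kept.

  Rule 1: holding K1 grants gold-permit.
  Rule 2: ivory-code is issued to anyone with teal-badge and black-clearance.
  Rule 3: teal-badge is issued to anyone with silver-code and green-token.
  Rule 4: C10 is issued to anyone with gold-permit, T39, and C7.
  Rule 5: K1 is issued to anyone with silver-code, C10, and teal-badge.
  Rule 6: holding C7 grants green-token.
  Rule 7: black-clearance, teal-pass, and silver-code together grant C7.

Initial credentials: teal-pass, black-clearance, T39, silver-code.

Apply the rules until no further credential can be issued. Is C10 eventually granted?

No

C10 would need gold-permit, T39, and C7 (Rule 4), but gold-permit is never granted.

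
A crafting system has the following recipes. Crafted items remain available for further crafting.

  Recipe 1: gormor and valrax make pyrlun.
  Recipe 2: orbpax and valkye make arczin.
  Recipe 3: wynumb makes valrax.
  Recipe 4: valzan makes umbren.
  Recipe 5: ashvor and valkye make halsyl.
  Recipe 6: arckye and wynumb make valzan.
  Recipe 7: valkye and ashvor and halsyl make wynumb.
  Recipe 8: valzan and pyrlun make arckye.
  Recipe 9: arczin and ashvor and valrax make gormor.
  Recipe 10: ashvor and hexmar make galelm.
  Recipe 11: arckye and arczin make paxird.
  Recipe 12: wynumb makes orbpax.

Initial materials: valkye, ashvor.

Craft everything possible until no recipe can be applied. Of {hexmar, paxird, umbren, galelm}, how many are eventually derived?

No rule produces hexmar, and it is not given.
paxird would need arckye and arczin (Recipe 11), but arckye is never obtained.
umbren would need valzan (Recipe 4), but valzan is never obtained.
galelm would need ashvor and hexmar (Recipe 10), but hexmar is never obtained.
None of the 4 are reached.

0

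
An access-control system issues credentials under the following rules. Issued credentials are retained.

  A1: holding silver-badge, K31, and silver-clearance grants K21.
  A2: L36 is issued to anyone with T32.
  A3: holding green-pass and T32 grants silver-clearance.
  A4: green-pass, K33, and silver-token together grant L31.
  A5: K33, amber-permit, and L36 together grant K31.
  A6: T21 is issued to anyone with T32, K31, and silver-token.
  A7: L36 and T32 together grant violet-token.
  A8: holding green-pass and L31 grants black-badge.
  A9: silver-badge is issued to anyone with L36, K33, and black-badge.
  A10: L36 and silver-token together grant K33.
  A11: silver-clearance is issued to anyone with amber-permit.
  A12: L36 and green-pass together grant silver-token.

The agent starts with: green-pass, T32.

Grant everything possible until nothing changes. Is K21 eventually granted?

K21 would need silver-badge, K31, and silver-clearance (A1), but K31 is never granted.

No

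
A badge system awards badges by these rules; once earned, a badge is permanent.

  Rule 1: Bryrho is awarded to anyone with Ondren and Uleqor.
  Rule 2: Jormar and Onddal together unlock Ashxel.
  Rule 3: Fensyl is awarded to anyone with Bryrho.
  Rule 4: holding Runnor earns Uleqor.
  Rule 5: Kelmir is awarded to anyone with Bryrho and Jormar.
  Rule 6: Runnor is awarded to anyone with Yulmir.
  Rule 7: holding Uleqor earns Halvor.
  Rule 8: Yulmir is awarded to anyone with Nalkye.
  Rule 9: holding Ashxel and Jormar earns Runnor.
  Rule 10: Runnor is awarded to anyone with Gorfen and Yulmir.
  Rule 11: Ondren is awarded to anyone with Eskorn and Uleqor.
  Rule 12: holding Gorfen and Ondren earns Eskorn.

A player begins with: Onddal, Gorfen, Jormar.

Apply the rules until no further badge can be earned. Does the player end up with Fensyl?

Fensyl would need Bryrho (Rule 3), but Bryrho is never earned.

No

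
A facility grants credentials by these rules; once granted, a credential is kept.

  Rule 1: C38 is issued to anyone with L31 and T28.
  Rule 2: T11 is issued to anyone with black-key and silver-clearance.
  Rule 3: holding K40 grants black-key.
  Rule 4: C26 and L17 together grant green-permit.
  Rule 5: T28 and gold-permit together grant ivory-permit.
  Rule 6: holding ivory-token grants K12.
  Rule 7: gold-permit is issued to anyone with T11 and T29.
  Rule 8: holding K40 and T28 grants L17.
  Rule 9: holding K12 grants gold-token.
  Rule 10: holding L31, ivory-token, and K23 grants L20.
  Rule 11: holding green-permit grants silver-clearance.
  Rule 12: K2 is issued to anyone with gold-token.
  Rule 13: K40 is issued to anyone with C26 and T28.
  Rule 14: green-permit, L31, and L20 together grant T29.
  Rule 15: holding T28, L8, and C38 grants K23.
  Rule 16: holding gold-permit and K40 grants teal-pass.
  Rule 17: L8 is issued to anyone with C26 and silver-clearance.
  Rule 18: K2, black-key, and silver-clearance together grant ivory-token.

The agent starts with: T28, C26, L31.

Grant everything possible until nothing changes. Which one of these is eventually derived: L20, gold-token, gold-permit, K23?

K23

Holding C26 and T28 grants K40 (Rule 13).
Holding L31 and T28 grants C38 (Rule 1).
Holding K40 and T28 grants L17 (Rule 8).
Holding C26 and L17 grants green-permit (Rule 4).
Holding green-permit grants silver-clearance (Rule 11).
Holding C26 and silver-clearance grants L8 (Rule 17).
Holding T28, L8, and C38 grants K23 (Rule 15).
gold-token would need K12 (Rule 9), but K12 is never granted. L20 would need L31, ivory-token, and K23 (Rule 10), but ivory-token is never granted. gold-permit would need T11 and T29 (Rule 7), but T29 is never granted.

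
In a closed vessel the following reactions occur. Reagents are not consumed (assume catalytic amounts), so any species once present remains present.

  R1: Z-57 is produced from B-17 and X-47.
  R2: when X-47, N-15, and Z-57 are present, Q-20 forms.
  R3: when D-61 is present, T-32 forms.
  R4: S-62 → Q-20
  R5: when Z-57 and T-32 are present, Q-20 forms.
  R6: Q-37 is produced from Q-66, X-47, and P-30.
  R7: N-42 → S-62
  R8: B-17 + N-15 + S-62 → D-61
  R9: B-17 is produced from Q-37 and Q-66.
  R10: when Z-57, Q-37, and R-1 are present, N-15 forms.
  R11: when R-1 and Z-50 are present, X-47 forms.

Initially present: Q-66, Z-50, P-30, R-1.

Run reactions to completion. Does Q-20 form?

Yes

R-1 and Z-50 present → X-47 forms (R11).
Q-66, X-47, and P-30 present → Q-37 forms (R6).
Q-37 and Q-66 present → B-17 forms (R9).
B-17 and X-47 present → Z-57 forms (R1).
Z-57, Q-37, and R-1 present → N-15 forms (R10).
X-47, N-15, and Z-57 present → Q-20 forms (R2).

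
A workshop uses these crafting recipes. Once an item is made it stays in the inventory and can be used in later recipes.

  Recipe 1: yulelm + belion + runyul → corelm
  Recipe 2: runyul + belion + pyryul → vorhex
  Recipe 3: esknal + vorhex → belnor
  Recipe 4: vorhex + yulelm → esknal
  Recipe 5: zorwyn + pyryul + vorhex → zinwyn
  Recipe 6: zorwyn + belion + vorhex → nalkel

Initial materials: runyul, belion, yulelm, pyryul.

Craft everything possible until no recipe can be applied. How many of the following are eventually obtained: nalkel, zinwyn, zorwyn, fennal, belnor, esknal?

Using Recipe 2, runyul, belion, and pyryul make vorhex.
Using Recipe 4, vorhex and yulelm make esknal.
Using Recipe 3, esknal and vorhex make belnor.
nalkel would need zorwyn, belion, and vorhex (Recipe 6), but zorwyn is never obtained.
zinwyn would need zorwyn, pyryul, and vorhex (Recipe 5), but zorwyn is never obtained.
No rule produces zorwyn, and it is not given.
No rule produces fennal, and it is not given.
belnor: reached.
esknal: reached.
Reached: belnor and esknal — 2 of the 6.

2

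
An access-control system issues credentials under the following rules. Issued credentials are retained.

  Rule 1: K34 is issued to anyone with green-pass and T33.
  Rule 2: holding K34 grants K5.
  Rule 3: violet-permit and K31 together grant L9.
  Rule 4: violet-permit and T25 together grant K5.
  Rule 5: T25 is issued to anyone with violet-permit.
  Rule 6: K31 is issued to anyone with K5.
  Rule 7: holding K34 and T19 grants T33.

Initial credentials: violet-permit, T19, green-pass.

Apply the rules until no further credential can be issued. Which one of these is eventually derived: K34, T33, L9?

L9

Holding violet-permit grants T25 (Rule 5).
Holding violet-permit and T25 grants K5 (Rule 4).
Holding K5 grants K31 (Rule 6).
Holding violet-permit and K31 grants L9 (Rule 3).
T33 would need K34 and T19 (Rule 7), but K34 is never granted. K34 would need green-pass and T33 (Rule 1), but T33 is never granted.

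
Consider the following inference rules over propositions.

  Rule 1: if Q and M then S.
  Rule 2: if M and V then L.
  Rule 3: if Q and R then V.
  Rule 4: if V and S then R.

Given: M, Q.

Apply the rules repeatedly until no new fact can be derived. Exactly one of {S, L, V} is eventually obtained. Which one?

From Q and M, Rule 1 gives S.
V would need Q and R (Rule 3), but R is never established. L would need M and V (Rule 2), but V is never established.

S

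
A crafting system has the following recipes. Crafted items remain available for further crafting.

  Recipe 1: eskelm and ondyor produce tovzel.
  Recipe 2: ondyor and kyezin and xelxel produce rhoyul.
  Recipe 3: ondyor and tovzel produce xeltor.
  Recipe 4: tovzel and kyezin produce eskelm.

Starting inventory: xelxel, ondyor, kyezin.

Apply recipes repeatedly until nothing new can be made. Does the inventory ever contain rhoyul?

Yes

ondyor and kyezin and xelxel → rhoyul (Recipe 2).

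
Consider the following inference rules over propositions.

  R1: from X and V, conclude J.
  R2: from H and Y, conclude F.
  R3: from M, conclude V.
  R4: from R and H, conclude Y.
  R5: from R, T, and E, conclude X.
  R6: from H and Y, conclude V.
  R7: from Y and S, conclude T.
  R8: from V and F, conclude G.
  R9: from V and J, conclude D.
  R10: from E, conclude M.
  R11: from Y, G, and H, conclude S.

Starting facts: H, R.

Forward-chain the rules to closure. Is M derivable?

No

M would need E (R10), but E is never established.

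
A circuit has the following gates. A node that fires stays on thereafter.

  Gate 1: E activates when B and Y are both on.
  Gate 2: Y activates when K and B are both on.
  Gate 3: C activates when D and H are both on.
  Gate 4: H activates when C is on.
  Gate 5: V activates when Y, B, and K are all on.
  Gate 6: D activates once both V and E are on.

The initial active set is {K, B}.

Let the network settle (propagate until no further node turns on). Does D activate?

Gate 2: K and B on → Y on.
Gate 5: Y, B, and K on → V on.
B and Y are on, so E activates (Gate 1).
Gate 6: V and E on → D on.

Yes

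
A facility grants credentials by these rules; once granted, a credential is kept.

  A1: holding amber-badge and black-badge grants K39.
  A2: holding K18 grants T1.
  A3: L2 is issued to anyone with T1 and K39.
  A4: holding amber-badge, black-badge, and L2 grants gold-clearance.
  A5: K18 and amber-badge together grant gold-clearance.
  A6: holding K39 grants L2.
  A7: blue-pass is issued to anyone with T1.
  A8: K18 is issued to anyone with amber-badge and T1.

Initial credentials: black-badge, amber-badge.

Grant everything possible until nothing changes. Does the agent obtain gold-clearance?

Holding amber-badge and black-badge grants K39 (A1).
Holding K39 grants L2 (A6).
Holding amber-badge, black-badge, and L2 grants gold-clearance (A4).

Yes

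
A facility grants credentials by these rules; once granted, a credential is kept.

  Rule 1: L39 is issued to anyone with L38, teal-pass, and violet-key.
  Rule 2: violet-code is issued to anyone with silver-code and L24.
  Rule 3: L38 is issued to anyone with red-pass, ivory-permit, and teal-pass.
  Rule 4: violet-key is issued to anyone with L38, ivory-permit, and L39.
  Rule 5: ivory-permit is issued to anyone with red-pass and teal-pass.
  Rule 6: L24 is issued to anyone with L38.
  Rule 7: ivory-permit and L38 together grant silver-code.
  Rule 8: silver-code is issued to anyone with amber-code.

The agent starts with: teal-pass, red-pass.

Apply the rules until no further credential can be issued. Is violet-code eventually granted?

Yes

Holding red-pass and teal-pass grants ivory-permit (Rule 5).
Holding red-pass, ivory-permit, and teal-pass grants L38 (Rule 3).
Holding L38 grants L24 (Rule 6).
Holding ivory-permit and L38 grants silver-code (Rule 7).
Holding silver-code and L24 grants violet-code (Rule 2).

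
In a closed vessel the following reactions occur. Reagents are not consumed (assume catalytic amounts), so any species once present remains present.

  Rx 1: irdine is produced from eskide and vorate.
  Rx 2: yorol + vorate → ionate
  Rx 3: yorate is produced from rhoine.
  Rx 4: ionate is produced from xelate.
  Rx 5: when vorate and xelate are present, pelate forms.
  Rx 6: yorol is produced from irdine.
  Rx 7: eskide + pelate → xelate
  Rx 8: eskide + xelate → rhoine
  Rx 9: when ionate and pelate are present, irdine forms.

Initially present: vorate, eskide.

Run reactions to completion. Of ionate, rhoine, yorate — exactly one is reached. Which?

ionate

eskide and vorate present → irdine forms (Rx 1).
irdine present → yorol forms (Rx 6).
yorol and vorate present → ionate forms (Rx 2).
rhoine would need eskide and xelate (Rx 8), but xelate never forms. yorate would need rhoine (Rx 3), but rhoine never forms.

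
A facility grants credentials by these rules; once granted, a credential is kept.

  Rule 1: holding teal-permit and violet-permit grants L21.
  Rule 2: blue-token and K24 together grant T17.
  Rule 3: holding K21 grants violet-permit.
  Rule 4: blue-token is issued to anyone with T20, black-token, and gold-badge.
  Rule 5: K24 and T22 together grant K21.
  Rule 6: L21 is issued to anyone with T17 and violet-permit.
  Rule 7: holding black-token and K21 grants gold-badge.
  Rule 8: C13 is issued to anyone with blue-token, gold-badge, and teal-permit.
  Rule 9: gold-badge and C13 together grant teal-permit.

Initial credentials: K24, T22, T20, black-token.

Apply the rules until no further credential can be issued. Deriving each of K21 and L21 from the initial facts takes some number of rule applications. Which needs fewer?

K21: Holding K24 and T22 grants K21 (Rule 5). [1 rule application]
L21: Holding K24 and T22 grants K21 (Rule 5). Holding black-token and K21 grants gold-badge (Rule 7). Holding K21 grants violet-permit (Rule 3). Holding T20, black-token, and gold-badge grants blue-token (Rule 4). Holding blue-token and K24 grants T17 (Rule 2). Holding T17 and violet-permit grants L21 (Rule 6). [6 rule applications]
K21 needs fewer.

K21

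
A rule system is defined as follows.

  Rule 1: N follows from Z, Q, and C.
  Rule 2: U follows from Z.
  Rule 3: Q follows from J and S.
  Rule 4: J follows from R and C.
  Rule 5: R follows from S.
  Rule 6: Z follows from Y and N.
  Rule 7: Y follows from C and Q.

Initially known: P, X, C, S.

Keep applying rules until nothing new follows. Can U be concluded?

No

U would need Z (Rule 2), but Z is never established.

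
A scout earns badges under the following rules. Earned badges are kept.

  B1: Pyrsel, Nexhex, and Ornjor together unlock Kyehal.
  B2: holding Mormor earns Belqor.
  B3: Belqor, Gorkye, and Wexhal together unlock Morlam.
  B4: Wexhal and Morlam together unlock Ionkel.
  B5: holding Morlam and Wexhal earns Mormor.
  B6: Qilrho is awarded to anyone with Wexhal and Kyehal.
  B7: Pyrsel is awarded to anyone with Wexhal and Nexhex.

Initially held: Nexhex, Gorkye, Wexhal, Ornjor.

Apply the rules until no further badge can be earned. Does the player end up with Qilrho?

With Wexhal and Nexhex, Pyrsel is earned (B7).
With Pyrsel, Nexhex, and Ornjor, Kyehal is earned (B1).
With Wexhal and Kyehal, Qilrho is earned (B6).

Yes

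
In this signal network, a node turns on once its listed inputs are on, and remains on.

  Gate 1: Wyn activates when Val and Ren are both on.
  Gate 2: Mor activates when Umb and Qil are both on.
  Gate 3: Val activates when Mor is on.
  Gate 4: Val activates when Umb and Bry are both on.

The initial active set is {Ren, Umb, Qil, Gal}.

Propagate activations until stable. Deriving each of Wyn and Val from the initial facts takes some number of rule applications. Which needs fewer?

Val: Umb and Qil are on, so Mor activates (Gate 2). Mor is on, so Val activates (Gate 3). [2 rule applications]
Wyn: Umb and Qil are on, so Mor activates (Gate 2). Gate 3: Mor on → Val on. Gate 1: Val and Ren on → Wyn on. [3 rule applications]
Val needs fewer.

Val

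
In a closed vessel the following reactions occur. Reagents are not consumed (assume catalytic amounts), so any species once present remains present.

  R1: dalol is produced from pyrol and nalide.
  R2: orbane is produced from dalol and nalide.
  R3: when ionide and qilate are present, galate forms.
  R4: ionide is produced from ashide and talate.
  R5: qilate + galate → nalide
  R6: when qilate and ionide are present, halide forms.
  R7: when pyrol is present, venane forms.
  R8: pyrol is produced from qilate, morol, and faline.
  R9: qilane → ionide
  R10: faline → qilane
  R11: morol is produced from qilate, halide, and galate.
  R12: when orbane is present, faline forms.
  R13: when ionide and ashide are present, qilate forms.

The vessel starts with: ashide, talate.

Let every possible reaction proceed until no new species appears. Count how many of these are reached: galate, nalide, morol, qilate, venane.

4

ashide and talate present → ionide forms (R4).
ionide and ashide present → qilate forms (R13).
ionide and qilate present → galate forms (R3).
qilate and ionide present → halide forms (R6).
qilate and galate present → nalide forms (R5).
qilate, halide, and galate present → morol forms (R11).
galate: reached.
nalide: reached.
morol: reached.
qilate: reached.
venane would need pyrol (R7), but pyrol never forms.
Reached: galate, nalide, morol, and qilate — 4 of the 5.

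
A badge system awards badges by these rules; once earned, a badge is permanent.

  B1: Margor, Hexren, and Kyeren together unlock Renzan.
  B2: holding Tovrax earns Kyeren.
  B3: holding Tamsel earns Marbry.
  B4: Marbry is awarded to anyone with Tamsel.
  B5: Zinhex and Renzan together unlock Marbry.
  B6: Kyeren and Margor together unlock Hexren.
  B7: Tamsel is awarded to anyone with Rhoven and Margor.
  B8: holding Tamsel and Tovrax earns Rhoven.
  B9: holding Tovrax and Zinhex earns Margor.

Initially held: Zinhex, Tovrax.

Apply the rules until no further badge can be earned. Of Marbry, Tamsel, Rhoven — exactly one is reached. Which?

With Tovrax and Zinhex, Margor is earned (B9).
With Tovrax, Kyeren is earned (B2).
With Kyeren and Margor, Hexren is earned (B6).
With Margor, Hexren, and Kyeren, Renzan is earned (B1).
With Zinhex and Renzan, Marbry is earned (B5).
Tamsel would need Rhoven and Margor (B7), but Rhoven is never earned. Rhoven would need Tamsel and Tovrax (B8), but Tamsel is never earned.

Marbry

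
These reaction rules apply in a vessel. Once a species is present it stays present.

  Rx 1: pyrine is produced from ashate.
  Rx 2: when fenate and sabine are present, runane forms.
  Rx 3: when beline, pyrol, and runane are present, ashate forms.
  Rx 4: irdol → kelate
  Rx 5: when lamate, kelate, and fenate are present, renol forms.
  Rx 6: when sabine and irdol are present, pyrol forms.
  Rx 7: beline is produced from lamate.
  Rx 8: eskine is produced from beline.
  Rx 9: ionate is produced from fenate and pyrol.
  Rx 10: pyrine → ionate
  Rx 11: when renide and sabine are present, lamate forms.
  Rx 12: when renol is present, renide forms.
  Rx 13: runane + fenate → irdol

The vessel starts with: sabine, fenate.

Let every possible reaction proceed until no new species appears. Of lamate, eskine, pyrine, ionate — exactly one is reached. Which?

ionate

fenate and sabine present → runane forms (Rx 2).
runane and fenate present → irdol forms (Rx 13).
sabine and irdol present → pyrol forms (Rx 6).
fenate and pyrol present → ionate forms (Rx 9).
pyrine would need ashate (Rx 1), but ashate never forms. lamate would need renide and sabine (Rx 11), but renide never forms. eskine would need beline (Rx 8), but beline never forms.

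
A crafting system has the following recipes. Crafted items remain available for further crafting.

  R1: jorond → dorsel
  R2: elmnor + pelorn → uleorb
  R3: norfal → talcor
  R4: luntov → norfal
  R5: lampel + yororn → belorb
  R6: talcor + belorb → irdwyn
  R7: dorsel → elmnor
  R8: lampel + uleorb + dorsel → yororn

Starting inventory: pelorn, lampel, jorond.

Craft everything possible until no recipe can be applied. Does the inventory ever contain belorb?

jorond → dorsel (R1).
Using R7, dorsel makes elmnor.
elmnor + pelorn → uleorb (R2).
lampel + uleorb + dorsel → yororn (R8).
lampel + yororn → belorb (R5).

Yes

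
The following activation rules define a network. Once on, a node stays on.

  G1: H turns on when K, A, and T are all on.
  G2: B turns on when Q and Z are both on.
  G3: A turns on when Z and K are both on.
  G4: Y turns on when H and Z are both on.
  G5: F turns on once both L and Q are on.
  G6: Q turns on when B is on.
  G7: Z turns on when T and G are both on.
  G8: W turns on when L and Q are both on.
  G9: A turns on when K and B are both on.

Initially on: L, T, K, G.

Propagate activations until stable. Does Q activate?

Q would need B (G6), but B never turns on.

No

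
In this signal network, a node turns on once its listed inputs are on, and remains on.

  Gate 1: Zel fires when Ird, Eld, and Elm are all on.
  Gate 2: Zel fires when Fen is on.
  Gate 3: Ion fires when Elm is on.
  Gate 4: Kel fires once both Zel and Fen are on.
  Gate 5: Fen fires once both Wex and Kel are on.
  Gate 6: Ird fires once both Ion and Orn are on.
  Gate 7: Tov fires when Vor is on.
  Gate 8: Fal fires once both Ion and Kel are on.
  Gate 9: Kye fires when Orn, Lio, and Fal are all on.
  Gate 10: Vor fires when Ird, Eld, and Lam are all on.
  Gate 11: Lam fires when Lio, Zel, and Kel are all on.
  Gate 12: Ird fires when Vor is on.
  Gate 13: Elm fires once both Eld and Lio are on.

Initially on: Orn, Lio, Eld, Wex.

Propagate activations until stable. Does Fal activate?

No

Fal would need Ion and Kel (Gate 8), but Kel never turns on.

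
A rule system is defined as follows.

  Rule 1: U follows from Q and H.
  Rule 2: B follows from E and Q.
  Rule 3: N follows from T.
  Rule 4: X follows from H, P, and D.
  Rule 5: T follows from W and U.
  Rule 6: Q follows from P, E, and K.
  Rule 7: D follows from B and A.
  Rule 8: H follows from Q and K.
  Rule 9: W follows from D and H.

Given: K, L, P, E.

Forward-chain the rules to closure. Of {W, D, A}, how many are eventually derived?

W would need D and H (Rule 9), but D is never established.
D would need B and A (Rule 7), but A is never established.
No rule produces A, and it is not given.
None of the 3 are reached.

0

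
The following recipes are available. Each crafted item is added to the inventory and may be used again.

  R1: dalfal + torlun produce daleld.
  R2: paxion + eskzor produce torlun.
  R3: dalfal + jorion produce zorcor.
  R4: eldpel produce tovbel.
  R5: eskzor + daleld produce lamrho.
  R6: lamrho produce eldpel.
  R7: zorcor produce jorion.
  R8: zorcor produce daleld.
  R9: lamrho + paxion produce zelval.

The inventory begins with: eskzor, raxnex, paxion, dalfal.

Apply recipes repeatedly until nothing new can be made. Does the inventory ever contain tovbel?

Yes

Using R2, paxion and eskzor make torlun.
dalfal + torlun → daleld (R1).
Using R5, eskzor and daleld make lamrho.
lamrho → eldpel (R6).
eldpel → tovbel (R4).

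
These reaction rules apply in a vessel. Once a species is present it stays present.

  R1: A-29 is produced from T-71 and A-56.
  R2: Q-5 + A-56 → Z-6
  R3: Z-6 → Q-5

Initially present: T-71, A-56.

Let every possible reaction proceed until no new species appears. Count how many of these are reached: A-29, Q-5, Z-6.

1

T-71 and A-56 present → A-29 forms (R1).
A-29: reached.
Q-5 would need Z-6 (R3), but Z-6 never forms.
Z-6 would need Q-5 and A-56 (R2), but Q-5 never forms.
Reached: A-29 — 1 of the 3.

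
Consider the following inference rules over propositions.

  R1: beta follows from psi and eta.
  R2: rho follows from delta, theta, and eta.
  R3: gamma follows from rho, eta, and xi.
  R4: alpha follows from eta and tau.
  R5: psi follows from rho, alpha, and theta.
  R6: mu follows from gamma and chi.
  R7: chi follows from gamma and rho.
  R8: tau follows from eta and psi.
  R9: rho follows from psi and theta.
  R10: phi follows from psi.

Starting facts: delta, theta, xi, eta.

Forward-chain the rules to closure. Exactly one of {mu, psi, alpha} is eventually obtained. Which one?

From delta, theta, and eta, R2 gives rho.
rho, eta, and xi hold, so gamma follows (R3).
gamma and rho hold, so chi follows (R7).
gamma and chi hold, so mu follows (R6).
psi would need rho, alpha, and theta (R5), but alpha is never established. alpha would need eta and tau (R4), but tau is never established.

mu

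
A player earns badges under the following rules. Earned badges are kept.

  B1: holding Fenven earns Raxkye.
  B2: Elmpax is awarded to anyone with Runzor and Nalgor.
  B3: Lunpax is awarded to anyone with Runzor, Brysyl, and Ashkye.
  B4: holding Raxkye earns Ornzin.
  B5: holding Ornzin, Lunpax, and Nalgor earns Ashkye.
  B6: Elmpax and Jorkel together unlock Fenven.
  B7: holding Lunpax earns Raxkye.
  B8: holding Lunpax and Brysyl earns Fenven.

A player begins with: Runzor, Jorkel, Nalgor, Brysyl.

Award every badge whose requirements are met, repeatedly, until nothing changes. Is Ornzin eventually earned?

Yes

With Runzor and Nalgor, Elmpax is earned (B2).
With Elmpax and Jorkel, Fenven is earned (B6).
With Fenven, Raxkye is earned (B1).
With Raxkye, Ornzin is earned (B4).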